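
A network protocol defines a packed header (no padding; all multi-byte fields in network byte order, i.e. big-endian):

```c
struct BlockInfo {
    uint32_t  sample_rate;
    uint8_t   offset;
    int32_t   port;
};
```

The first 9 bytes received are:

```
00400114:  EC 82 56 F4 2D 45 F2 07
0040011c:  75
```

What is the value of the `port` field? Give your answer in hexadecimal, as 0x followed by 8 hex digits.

0x45F20775

`port` follows `sample_rate` (4 B), `offset` (1 B), so it starts at offset 4 + 1 = 5 and occupies 4 bytes.
Bytes at offsets 5..8: 45 F2 07 75.
In big-endian order the high byte comes first in memory.
The bytes are already most-significant first: 0x45F20775.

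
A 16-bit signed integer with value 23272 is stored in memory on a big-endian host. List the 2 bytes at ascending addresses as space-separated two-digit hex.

23272 in hexadecimal, padded to 16 bits, is 0x5AE8.
Split into bytes (most-significant first): 5A E8.
In big-endian order the high byte comes first in memory.
So the memory order matches the most-significant-first order: 5A E8.

5A E8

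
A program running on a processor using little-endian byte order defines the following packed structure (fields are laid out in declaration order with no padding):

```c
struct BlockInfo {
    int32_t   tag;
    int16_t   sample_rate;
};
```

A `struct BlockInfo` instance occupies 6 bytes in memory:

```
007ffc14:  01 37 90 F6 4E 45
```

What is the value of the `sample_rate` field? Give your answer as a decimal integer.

17742

`sample_rate` follows `tag` (4 bytes), so it starts at byte offset 4 and occupies 2 bytes.
Bytes at offsets 4..5: 4E 45.
Little-endian: lowest address holds the least-significant byte.
Reassemble most-significant byte first: 45 4E → 0x454E.
0x454E = 17742.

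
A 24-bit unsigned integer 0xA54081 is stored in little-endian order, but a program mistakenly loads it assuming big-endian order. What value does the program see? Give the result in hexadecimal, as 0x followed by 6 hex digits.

0x8140A5

Stored little-endian, the bytes at ascending addresses are 81 40 A5.
Read back as big-endian, the last byte is least significant, giving 0x8140A5.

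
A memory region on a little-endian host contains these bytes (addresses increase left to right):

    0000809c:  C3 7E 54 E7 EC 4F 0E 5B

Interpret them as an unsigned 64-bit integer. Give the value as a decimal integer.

Little-endian stores the least-significant byte at the lowest address.
Reassemble most-significant byte first: 5B 0E 4F EC E7 54 7E C3 → 0x5B0E4FECE7547EC3.
0x5B0E4FECE7547EC3 = 6561269586037341891.

6561269586037341891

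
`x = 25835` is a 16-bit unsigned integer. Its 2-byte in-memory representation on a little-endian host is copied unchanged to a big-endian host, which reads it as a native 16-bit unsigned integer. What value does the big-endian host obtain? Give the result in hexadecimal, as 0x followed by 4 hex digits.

0xEB64

25835 in 16-bit hexadecimal is 0x64EB.
Stored little-endian, the bytes at ascending addresses are EB 64.
Read back as big-endian, the last byte is least significant, giving 0xEB64.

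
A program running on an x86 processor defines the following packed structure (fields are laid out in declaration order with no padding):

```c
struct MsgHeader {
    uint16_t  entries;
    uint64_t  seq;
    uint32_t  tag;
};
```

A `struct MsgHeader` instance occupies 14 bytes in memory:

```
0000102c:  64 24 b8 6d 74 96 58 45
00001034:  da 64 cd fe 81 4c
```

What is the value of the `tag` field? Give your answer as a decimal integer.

1283587789

`tag` follows `entries` (2 B), `seq` (8 B), so it starts at offset 2 + 8 = 10 and occupies 4 bytes.
Bytes at offsets 10..13: CD FE 81 4C.
Little-endian stores the least-significant byte at the lowest address.
Reassemble most-significant byte first: 4C 81 FE CD → 0x4C81FECD.
0x4C81FECD = 1283587789.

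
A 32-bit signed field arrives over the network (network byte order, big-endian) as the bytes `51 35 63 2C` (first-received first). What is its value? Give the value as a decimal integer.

In big-endian order the high byte comes first in memory.
The bytes are already most-significant first: 0x5135632C.
0x5135632C = 1362453292.

1362453292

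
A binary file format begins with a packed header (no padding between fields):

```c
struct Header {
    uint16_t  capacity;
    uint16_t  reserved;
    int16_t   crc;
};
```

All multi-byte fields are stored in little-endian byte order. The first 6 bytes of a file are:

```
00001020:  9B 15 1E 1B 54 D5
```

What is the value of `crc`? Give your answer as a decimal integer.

-10924

`crc` follows `capacity` (2 B), `reserved` (2 B), so it starts at offset 2 + 2 = 4 and occupies 2 bytes.
Bytes at offsets 4..5: 54 D5.
In little-endian order the low byte comes first in memory.
Reassemble most-significant byte first: D5 54 → 0xD554.
Top bit is set, so as a signed 16-bit value this is 0xD554 − 2^16 = -10924.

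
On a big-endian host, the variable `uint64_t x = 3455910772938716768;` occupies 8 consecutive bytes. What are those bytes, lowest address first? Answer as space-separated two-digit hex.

3455910772938716768 in hexadecimal, padded to 64 bits, is 0x2FF5DC89AC753660.
Split into bytes (most-significant first): 2F F5 DC 89 AC 75 36 60.
Big-endian stores the most-significant byte at the lowest address.
So the memory order matches the most-significant-first order: 2F F5 DC 89 AC 75 36 60.

2F F5 DC 89 AC 75 36 60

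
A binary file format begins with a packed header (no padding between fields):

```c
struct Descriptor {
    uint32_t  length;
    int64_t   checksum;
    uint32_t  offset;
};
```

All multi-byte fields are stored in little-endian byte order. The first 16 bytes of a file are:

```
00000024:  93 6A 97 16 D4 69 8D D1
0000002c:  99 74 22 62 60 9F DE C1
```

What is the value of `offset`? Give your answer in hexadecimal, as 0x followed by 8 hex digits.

`offset` follows `length` (4 B), `checksum` (8 B), so it starts at offset 4 + 8 = 12 and occupies 4 bytes.
Bytes at offsets 12..15: 60 9F DE C1.
Little-endian: lowest address holds the least-significant byte.
Reassemble most-significant byte first: C1 DE 9F 60 → 0xC1DE9F60.

0xC1DE9F60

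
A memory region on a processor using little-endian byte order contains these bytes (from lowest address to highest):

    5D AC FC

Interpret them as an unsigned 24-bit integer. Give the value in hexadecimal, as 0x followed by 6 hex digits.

0xFCAC5D

In little-endian order the low byte comes first in memory.
Reassemble most-significant byte first: FC AC 5D → 0xFCAC5D.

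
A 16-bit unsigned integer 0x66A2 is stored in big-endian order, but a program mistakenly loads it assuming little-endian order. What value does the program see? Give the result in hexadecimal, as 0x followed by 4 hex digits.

Stored big-endian, the bytes at ascending addresses are 66 A2.
Read back as little-endian, the first byte is least significant, giving 0xA266.

0xA266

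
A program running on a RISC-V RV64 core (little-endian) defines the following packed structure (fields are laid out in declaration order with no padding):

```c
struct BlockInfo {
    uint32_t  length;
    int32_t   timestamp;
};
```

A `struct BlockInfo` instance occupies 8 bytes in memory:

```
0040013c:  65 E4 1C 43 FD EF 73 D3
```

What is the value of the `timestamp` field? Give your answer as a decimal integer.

`timestamp` follows `length` (4 bytes), so it starts at byte offset 4 and occupies 4 bytes.
Bytes at offsets 4..7: FD EF 73 D3.
In little-endian order the low byte comes first in memory.
Reassemble most-significant byte first: D3 73 EF FD → 0xD373EFFD.
Top bit is set, so as a signed 32-bit value this is 0xD373EFFD − 2^32 = -747376643.

-747376643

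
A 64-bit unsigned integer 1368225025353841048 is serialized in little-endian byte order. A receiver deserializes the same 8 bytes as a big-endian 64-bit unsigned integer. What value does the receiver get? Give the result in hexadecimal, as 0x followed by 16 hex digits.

1368225025353841048 in 64-bit hexadecimal is 0x12FCE9695103F998.
Stored little-endian, the bytes at ascending addresses are 98 F9 03 51 69 E9 FC 12.
Read back as big-endian, the last byte is least significant, giving 0x98F9035169E9FC12.

0x98F9035169E9FC12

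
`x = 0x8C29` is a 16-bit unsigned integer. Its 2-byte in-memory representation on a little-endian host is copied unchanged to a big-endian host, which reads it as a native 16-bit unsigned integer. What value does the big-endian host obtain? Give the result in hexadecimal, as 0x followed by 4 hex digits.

0x298C

Stored little-endian, the bytes at ascending addresses are 29 8C.
Read back as big-endian, the last byte is least significant, giving 0x298C.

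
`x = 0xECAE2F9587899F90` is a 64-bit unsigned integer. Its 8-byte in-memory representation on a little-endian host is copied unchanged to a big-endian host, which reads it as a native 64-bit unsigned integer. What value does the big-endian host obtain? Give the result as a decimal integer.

Stored little-endian, the bytes at ascending addresses are 90 9F 89 87 95 2F AE EC.
Read back as big-endian, the last byte is least significant, giving 0x909F8987952FAEEC.
0x909F8987952FAEEC = 10421199278175137516.

10421199278175137516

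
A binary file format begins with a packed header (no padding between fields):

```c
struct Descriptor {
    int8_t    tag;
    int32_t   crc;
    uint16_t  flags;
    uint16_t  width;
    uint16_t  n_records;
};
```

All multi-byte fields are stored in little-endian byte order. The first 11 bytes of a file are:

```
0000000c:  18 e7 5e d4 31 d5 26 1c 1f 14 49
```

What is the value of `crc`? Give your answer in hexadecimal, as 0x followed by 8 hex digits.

`crc` follows `tag` (1 byte), so it starts at byte offset 1 and occupies 4 bytes.
Bytes at offsets 1..4: E7 5E D4 31.
Little-endian stores the least-significant byte at the lowest address.
Reassemble most-significant byte first: 31 D4 5E E7 → 0x31D45EE7.

0x31D45EE7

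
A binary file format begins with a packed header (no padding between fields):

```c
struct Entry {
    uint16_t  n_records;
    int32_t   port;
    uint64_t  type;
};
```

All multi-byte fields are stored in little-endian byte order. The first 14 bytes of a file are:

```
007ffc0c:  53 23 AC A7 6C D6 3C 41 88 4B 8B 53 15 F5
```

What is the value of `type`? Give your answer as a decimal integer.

`type` follows `n_records` (2 B), `port` (4 B), so it starts at offset 2 + 4 = 6 and occupies 8 bytes.
Bytes at offsets 6..13: 3C 41 88 4B 8B 53 15 F5.
Little-endian stores the least-significant byte at the lowest address.
Reassemble most-significant byte first: F5 15 53 8B 4B 88 41 3C → 0xF515538B4B88413C.
0xF515538B4B88413C = 17660113371536048444.

17660113371536048444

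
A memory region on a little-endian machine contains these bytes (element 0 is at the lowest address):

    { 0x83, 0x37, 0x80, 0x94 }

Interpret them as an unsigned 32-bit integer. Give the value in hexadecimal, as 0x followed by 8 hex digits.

0x94803783

In little-endian order the low byte comes first in memory.
Reassemble most-significant byte first: 94 80 37 83 → 0x94803783.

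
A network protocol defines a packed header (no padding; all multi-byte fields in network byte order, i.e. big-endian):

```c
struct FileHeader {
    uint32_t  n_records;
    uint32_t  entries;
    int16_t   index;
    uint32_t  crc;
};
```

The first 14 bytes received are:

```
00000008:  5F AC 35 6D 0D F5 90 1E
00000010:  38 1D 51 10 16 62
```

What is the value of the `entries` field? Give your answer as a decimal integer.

234197022

`entries` follows `n_records` (4 bytes), so it starts at byte offset 4 and occupies 4 bytes.
Bytes at offsets 4..7: 0D F5 90 1E.
Big-endian stores the most-significant byte at the lowest address.
The bytes are already most-significant first: 0x0DF5901E.
0x0DF5901E = 234197022.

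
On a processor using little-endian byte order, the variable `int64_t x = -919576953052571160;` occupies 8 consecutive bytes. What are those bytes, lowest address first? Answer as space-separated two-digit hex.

E8 59 AA 21 A2 01 3D F3

Two's complement of -919576953052571160 in 64 bits: 919576953052571160 = 0x0CC2FE5DDE55A618; invert → 0xF33D01A221AA59E7; add 1 → 0xF33D01A221AA59E8.
Split into bytes (most-significant first): F3 3D 01 A2 21 AA 59 E8.
In little-endian order the low byte comes first in memory.
So at ascending addresses the bytes are E8 59 AA 21 A2 01 3D F3.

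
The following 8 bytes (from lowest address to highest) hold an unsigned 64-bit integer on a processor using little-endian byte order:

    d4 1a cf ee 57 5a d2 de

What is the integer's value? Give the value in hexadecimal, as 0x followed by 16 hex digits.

0xDED25A57EECF1AD4

Little-endian stores the least-significant byte at the lowest address.
Reassemble most-significant byte first: DE D2 5A 57 EE CF 1A D4 → 0xDED25A57EECF1AD4.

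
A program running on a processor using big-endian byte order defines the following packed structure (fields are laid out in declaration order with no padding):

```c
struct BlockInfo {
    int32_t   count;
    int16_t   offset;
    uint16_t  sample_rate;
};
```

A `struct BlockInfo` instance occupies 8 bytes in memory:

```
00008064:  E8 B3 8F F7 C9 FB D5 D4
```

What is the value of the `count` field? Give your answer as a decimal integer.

`count` is the first field, at byte offset 0, occupying 4 bytes.
Bytes at offsets 0..3: E8 B3 8F F7.
In big-endian order the high byte comes first in memory.
The bytes are already most-significant first: 0xE8B38FF7.
Top bit is set, so as a signed 32-bit value this is 0xE8B38FF7 − 2^32 = -390885385.

-390885385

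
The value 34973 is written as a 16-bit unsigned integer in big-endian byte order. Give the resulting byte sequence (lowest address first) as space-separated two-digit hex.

88 9D

34973 in hexadecimal, padded to 16 bits, is 0x889D.
Split into bytes (most-significant first): 88 9D.
In big-endian order the high byte comes first in memory.
So the memory order matches the most-significant-first order: 88 9D.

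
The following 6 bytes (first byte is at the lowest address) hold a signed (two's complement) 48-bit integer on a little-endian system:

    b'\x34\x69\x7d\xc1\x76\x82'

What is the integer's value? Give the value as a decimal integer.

Little-endian stores the least-significant byte at the lowest address.
Reassemble most-significant byte first: 82 76 C1 7D 69 34 → 0x8276C17D6934.
Top bit is set, so as a signed 48-bit value this is 0x8276C17D6934 − 2^48 = -138028412737228.

-138028412737228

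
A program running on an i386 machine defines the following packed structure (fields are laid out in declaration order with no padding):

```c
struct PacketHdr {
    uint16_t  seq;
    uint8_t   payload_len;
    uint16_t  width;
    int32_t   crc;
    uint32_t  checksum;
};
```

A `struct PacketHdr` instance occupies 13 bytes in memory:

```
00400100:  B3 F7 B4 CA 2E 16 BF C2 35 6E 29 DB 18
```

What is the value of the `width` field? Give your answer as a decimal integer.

11978

`width` follows `seq` (2 B), `payload_len` (1 B), so it starts at offset 2 + 1 = 3 and occupies 2 bytes.
Bytes at offsets 3..4: CA 2E.
In little-endian order the low byte comes first in memory.
Reassemble most-significant byte first: 2E CA → 0x2ECA.
0x2ECA = 11978.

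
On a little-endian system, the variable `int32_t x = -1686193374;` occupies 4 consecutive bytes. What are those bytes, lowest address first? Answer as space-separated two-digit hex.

Two's complement of -1686193374 in 32 bits: 1686193374 = 0x648144DE; invert → 0x9B7EBB21; add 1 → 0x9B7EBB22.
Split into bytes (most-significant first): 9B 7E BB 22.
Little-endian stores the least-significant byte at the lowest address.
So at ascending addresses the bytes are 22 BB 7E 9B.

22 BB 7E 9B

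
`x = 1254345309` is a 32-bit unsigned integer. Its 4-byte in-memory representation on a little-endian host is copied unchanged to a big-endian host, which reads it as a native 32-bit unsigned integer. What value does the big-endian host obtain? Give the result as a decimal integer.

1254345309 in 32-bit hexadecimal is 0x4AC3CA5D.
Stored little-endian, the bytes at ascending addresses are 5D CA C3 4A.
Read back as big-endian, the last byte is least significant, giving 0x5DCAC34A.
0x5DCAC34A = 1573569354.

1573569354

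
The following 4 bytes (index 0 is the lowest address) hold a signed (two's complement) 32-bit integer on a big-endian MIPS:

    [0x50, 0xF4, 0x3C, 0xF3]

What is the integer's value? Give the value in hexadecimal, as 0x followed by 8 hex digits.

Big-endian stores the most-significant byte at the lowest address.
The bytes are already most-significant first: 0x50F43CF3.

0x50F43CF3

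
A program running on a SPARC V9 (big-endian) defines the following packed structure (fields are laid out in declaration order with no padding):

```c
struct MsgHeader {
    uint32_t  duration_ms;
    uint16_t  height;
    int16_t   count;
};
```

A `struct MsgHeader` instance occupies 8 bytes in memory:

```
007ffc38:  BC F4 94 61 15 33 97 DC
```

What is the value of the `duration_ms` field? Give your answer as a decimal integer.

`duration_ms` is the first field, at byte offset 0, occupying 4 bytes.
Bytes at offsets 0..3: BC F4 94 61.
In big-endian order the high byte comes first in memory.
The bytes are already most-significant first: 0xBCF49461.
0xBCF49461 = 3170145377.

3170145377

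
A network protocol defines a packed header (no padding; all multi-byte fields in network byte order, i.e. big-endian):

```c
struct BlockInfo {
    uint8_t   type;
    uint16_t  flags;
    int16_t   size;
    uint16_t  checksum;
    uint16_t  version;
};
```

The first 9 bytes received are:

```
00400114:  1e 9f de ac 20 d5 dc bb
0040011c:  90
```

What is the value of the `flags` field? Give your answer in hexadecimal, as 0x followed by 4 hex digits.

0x9FDE

`flags` follows `type` (1 byte), so it starts at byte offset 1 and occupies 2 bytes.
Bytes at offsets 1..2: 9F DE.
Big-endian stores the most-significant byte at the lowest address.
The bytes are already most-significant first: 0x9FDE.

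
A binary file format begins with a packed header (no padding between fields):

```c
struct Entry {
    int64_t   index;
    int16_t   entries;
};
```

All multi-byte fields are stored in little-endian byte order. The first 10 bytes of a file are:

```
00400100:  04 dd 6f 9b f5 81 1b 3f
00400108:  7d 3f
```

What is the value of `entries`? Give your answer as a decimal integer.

16253

`entries` follows `index` (8 bytes), so it starts at byte offset 8 and occupies 2 bytes.
Bytes at offsets 8..9: 7D 3F.
In little-endian order the low byte comes first in memory.
Reassemble most-significant byte first: 3F 7D → 0x3F7D.
0x3F7D = 16253.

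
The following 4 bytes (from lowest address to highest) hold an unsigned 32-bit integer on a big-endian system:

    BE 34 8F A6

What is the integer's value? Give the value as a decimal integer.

3191115686

In big-endian order the high byte comes first in memory.
The bytes are already most-significant first: 0xBE348FA6.
0xBE348FA6 = 3191115686.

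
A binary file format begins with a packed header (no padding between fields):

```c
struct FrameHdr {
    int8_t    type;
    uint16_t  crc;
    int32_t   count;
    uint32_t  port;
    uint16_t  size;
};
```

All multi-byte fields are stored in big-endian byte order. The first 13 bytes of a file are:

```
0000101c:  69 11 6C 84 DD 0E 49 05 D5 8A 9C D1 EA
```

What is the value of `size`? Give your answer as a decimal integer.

53738

`size` follows `type` (1 B), `crc` (2 B), `count` (4 B), `port` (4 B), so it starts at offset 1 + 2 + 4 + 4 = 11 and occupies 2 bytes.
Bytes at offsets 11..12: D1 EA.
Big-endian: lowest address holds the most-significant byte.
The bytes are already most-significant first: 0xD1EA.
0xD1EA = 53738.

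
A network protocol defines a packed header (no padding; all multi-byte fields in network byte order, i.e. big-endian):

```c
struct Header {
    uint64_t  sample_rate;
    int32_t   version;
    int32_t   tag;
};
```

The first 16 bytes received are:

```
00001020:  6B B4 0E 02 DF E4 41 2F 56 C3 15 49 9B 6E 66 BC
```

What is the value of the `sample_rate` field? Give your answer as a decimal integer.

`sample_rate` is the first field, at byte offset 0, occupying 8 bytes.
Bytes at offsets 0..7: 6B B4 0E 02 DF E4 41 2F.
Big-endian: lowest address holds the most-significant byte.
The bytes are already most-significant first: 0x6BB40E02DFE4412F.
0x6BB40E02DFE4412F = 7760843463375208751.

7760843463375208751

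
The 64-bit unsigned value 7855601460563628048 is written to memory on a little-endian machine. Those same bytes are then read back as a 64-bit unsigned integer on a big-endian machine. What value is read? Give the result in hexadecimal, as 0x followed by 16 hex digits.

7855601460563628048 in 64-bit hexadecimal is 0x6D04B3E859EF5010.
Stored little-endian, the bytes at ascending addresses are 10 50 EF 59 E8 B3 04 6D.
Read back as big-endian, the last byte is least significant, giving 0x1050EF59E8B3046D.

0x1050EF59E8B3046D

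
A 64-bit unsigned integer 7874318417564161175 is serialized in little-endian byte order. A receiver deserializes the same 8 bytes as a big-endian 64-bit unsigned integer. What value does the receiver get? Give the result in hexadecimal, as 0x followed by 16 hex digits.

7874318417564161175 in 64-bit hexadecimal is 0x6D4732E17F3A5497.
Stored little-endian, the bytes at ascending addresses are 97 54 3A 7F E1 32 47 6D.
Read back as big-endian, the last byte is least significant, giving 0x97543A7FE132476D.

0x97543A7FE132476D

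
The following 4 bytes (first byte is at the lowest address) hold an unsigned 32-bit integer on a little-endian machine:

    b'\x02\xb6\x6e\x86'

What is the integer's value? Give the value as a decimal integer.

Little-endian: lowest address holds the least-significant byte.
Reassemble most-significant byte first: 86 6E B6 02 → 0x866EB602.
0x866EB602 = 2255402498.

2255402498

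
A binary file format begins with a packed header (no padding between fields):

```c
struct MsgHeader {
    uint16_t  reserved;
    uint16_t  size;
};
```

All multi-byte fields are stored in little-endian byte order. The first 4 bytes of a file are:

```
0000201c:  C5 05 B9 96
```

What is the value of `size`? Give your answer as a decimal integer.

38585

`size` follows `reserved` (2 bytes), so it starts at byte offset 2 and occupies 2 bytes.
Bytes at offsets 2..3: B9 96.
Little-endian stores the least-significant byte at the lowest address.
Reassemble most-significant byte first: 96 B9 → 0x96B9.
0x96B9 = 38585.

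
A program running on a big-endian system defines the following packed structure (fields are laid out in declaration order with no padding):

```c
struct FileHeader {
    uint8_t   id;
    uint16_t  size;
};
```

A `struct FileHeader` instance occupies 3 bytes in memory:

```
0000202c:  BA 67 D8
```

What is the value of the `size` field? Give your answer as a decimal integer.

`size` follows `id` (1 byte), so it starts at byte offset 1 and occupies 2 bytes.
Bytes at offsets 1..2: 67 D8.
Big-endian: lowest address holds the most-significant byte.
The bytes are already most-significant first: 0x67D8.
0x67D8 = 26584.

26584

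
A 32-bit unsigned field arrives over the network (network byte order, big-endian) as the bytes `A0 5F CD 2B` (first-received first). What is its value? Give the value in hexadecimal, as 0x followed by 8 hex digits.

Big-endian stores the most-significant byte at the lowest address.
The bytes are already most-significant first: 0xA05FCD2B.

0xA05FCD2B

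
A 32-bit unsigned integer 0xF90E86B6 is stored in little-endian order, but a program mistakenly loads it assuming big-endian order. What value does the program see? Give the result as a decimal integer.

3062238969

Stored little-endian, the bytes at ascending addresses are B6 86 0E F9.
Read back as big-endian, the last byte is least significant, giving 0xB6860EF9.
0xB6860EF9 = 3062238969.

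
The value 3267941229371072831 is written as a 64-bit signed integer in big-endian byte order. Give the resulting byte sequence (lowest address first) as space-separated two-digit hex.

3267941229371072831 in hexadecimal, padded to 64 bits, is 0x2D5A0F3BDB84213F.
Split into bytes (most-significant first): 2D 5A 0F 3B DB 84 21 3F.
Big-endian stores the most-significant byte at the lowest address.
So the memory order matches the most-significant-first order: 2D 5A 0F 3B DB 84 21 3F.

2D 5A 0F 3B DB 84 21 3F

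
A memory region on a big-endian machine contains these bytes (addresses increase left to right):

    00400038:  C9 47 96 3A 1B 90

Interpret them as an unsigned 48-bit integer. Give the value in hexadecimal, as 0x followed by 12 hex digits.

Big-endian stores the most-significant byte at the lowest address.
The bytes are already most-significant first: 0xC947963A1B90.

0xC947963A1B90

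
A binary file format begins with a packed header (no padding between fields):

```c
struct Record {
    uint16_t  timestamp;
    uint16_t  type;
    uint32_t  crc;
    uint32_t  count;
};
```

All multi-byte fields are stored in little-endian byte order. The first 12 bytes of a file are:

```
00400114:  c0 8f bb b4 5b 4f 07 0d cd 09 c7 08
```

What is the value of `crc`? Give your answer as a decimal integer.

`crc` follows `timestamp` (2 B), `type` (2 B), so it starts at offset 2 + 2 = 4 and occupies 4 bytes.
Bytes at offsets 4..7: 5B 4F 07 0D.
In little-endian order the low byte comes first in memory.
Reassemble most-significant byte first: 0D 07 4F 5B → 0x0D074F5B.
0x0D074F5B = 218582875.

218582875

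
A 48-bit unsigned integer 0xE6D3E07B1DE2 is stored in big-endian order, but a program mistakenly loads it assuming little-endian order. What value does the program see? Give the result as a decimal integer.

Stored big-endian, the bytes at ascending addresses are E6 D3 E0 7B 1D E2.
Read back as little-endian, the first byte is least significant, giving 0xE21D7BE0D3E6.
0xE21D7BE0D3E6 = 248616260260838.

248616260260838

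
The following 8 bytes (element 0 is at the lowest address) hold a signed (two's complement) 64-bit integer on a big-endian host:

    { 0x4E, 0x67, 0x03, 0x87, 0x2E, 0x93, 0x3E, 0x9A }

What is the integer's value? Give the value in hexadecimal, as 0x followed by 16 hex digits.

0x4E6703872E933E9A

In big-endian order the high byte comes first in memory.
The bytes are already most-significant first: 0x4E6703872E933E9A.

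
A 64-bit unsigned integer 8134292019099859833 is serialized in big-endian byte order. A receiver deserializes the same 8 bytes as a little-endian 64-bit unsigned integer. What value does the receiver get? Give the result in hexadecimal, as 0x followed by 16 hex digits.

0x79FBBD797ECFE270

8134292019099859833 in 64-bit hexadecimal is 0x70E2CF7E79BDFB79.
Stored big-endian, the bytes at ascending addresses are 70 E2 CF 7E 79 BD FB 79.
Read back as little-endian, the first byte is least significant, giving 0x79FBBD797ECFE270.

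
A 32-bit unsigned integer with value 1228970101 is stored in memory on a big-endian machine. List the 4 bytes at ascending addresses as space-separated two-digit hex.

49 40 98 75

1228970101 in hexadecimal, padded to 32 bits, is 0x49409875.
Split into bytes (most-significant first): 49 40 98 75.
In big-endian order the high byte comes first in memory.
So the memory order matches the most-significant-first order: 49 40 98 75.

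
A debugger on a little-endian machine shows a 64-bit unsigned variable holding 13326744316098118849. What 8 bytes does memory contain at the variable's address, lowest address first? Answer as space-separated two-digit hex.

13326744316098118849 in hexadecimal, padded to 64 bits, is 0xB8F21B58ED7C04C1.
Split into bytes (most-significant first): B8 F2 1B 58 ED 7C 04 C1.
In little-endian order the low byte comes first in memory.
So at ascending addresses the bytes are C1 04 7C ED 58 1B F2 B8.

C1 04 7C ED 58 1B F2 B8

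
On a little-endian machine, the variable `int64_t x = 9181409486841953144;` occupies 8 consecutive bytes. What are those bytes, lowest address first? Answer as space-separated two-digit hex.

78 BB 9D 78 48 EB 6A 7F

9181409486841953144 in hexadecimal, padded to 64 bits, is 0x7F6AEB48789DBB78.
Split into bytes (most-significant first): 7F 6A EB 48 78 9D BB 78.
In little-endian order the low byte comes first in memory.
So at ascending addresses the bytes are 78 BB 9D 78 48 EB 6A 7F.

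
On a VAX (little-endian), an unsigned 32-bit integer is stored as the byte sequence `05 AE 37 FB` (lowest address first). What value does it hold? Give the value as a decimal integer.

Little-endian stores the least-significant byte at the lowest address.
Reassemble most-significant byte first: FB 37 AE 05 → 0xFB37AE05.
0xFB37AE05 = 4214730245.

4214730245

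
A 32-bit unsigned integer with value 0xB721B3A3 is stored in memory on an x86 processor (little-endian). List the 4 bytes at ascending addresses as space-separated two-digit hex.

A3 B3 21 B7

Split into bytes (most-significant first): B7 21 B3 A3.
In little-endian order the low byte comes first in memory.
So at ascending addresses the bytes are A3 B3 21 B7.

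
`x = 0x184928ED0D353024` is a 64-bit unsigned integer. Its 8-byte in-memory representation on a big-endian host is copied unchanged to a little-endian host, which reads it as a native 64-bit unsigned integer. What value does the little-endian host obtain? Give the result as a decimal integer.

2607642518177204504

Stored big-endian, the bytes at ascending addresses are 18 49 28 ED 0D 35 30 24.
Read back as little-endian, the first byte is least significant, giving 0x2430350DED284918.
0x2430350DED284918 = 2607642518177204504.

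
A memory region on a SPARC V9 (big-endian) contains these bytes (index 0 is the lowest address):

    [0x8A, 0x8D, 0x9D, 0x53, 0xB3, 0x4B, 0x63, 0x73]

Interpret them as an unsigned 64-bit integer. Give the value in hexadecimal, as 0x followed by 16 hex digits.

0x8A8D9D53B34B6373

Big-endian: lowest address holds the most-significant byte.
The bytes are already most-significant first: 0x8A8D9D53B34B6373.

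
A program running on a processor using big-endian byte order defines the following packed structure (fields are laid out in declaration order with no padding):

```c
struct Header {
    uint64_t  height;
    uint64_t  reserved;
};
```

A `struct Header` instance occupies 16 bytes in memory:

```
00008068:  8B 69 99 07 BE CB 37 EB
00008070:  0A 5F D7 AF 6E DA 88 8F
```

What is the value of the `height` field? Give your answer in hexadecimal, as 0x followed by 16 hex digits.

`height` is the first field, at byte offset 0, occupying 8 bytes.
Bytes at offsets 0..7: 8B 69 99 07 BE CB 37 EB.
Big-endian: lowest address holds the most-significant byte.
The bytes are already most-significant first: 0x8B699907BECB37EB.

0x8B699907BECB37EB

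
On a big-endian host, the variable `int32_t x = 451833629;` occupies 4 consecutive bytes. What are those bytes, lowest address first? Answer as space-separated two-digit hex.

451833629 in hexadecimal, padded to 32 bits, is 0x1AEE6F1D.
Split into bytes (most-significant first): 1A EE 6F 1D.
Big-endian stores the most-significant byte at the lowest address.
So the memory order matches the most-significant-first order: 1A EE 6F 1D.

1A EE 6F 1D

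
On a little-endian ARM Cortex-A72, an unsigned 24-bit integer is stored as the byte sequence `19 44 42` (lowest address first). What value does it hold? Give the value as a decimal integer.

4342809

Little-endian stores the least-significant byte at the lowest address.
Reassemble most-significant byte first: 42 44 19 → 0x424419.
0x424419 = 4342809.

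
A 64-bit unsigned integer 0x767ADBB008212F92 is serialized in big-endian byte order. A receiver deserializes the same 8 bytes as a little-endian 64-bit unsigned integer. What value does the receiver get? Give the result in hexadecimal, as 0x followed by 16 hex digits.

Stored big-endian, the bytes at ascending addresses are 76 7A DB B0 08 21 2F 92.
Read back as little-endian, the first byte is least significant, giving 0x922F2108B0DB7A76.

0x922F2108B0DB7A76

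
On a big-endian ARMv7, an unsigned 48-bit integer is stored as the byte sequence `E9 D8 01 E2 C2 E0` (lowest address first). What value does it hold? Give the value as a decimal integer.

257113953845984

In big-endian order the high byte comes first in memory.
The bytes are already most-significant first: 0xE9D801E2C2E0.
0xE9D801E2C2E0 = 257113953845984.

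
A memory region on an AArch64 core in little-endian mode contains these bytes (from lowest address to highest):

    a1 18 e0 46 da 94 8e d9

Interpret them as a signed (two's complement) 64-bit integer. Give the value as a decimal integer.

Little-endian: lowest address holds the least-significant byte.
Reassemble most-significant byte first: D9 8E 94 DA 46 E0 18 A1 → 0xD98E94DA46E018A1.
Top bit is set, so as a signed 64-bit value this is 0xD98E94DA46E018A1 − 2^64 = -2770113055573403487.

-2770113055573403487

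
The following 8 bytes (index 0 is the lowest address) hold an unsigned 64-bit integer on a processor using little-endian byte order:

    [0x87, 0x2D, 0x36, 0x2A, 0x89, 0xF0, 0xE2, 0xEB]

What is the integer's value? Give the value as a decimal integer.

Little-endian stores the least-significant byte at the lowest address.
Reassemble most-significant byte first: EB E2 F0 89 2A 36 2D 87 → 0xEBE2F0892A362D87.
0xEBE2F0892A362D87 = 16997412415559052679.

16997412415559052679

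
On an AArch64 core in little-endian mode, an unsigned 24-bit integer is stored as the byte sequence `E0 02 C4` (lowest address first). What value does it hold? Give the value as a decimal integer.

12845792

In little-endian order the low byte comes first in memory.
Reassemble most-significant byte first: C4 02 E0 → 0xC402E0.
0xC402E0 = 12845792.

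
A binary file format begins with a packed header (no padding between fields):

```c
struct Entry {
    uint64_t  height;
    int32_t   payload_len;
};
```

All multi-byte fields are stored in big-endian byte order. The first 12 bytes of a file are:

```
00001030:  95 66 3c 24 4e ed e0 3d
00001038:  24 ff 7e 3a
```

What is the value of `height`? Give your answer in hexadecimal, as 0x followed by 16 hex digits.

0x95663C244EEDE03D

`height` is the first field, at byte offset 0, occupying 8 bytes.
Bytes at offsets 0..7: 95 66 3C 24 4E ED E0 3D.
In big-endian order the high byte comes first in memory.
The bytes are already most-significant first: 0x95663C244EEDE03D.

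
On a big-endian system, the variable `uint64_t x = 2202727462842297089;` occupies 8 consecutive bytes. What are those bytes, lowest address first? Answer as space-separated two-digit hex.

1E 91 A8 F4 F7 B6 6B 01

2202727462842297089 in hexadecimal, padded to 64 bits, is 0x1E91A8F4F7B66B01.
Split into bytes (most-significant first): 1E 91 A8 F4 F7 B6 6B 01.
Big-endian: lowest address holds the most-significant byte.
So the memory order matches the most-significant-first order: 1E 91 A8 F4 F7 B6 6B 01.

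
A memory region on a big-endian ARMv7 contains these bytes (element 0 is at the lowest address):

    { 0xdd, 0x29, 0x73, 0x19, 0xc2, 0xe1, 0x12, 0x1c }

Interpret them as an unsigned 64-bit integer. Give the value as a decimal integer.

Big-endian: lowest address holds the most-significant byte.
The bytes are already most-significant first: 0xDD297319C2E1121C.
0xDD297319C2E1121C = 15936395310908117532.

15936395310908117532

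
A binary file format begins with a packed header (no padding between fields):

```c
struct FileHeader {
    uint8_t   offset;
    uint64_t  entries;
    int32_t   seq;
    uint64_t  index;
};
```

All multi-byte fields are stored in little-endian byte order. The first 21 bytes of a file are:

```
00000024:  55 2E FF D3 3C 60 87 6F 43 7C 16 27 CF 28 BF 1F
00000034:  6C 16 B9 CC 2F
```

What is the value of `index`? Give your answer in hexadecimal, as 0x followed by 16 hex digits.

`index` follows `offset` (1 B), `entries` (8 B), `seq` (4 B), so it starts at offset 1 + 8 + 4 = 13 and occupies 8 bytes.
Bytes at offsets 13..20: 28 BF 1F 6C 16 B9 CC 2F.
Little-endian: lowest address holds the least-significant byte.
Reassemble most-significant byte first: 2F CC B9 16 6C 1F BF 28 → 0x2FCCB9166C1FBF28.

0x2FCCB9166C1FBF28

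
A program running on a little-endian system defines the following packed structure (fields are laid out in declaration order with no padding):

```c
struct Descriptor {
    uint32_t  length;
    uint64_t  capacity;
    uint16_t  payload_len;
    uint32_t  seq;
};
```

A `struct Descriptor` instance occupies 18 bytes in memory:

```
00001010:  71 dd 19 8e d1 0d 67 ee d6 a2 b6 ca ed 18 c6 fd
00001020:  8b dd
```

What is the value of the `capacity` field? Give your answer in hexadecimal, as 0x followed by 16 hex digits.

`capacity` follows `length` (4 bytes), so it starts at byte offset 4 and occupies 8 bytes.
Bytes at offsets 4..11: D1 0D 67 EE D6 A2 B6 CA.
Little-endian stores the least-significant byte at the lowest address.
Reassemble most-significant byte first: CA B6 A2 D6 EE 67 0D D1 → 0xCAB6A2D6EE670DD1.

0xCAB6A2D6EE670DD1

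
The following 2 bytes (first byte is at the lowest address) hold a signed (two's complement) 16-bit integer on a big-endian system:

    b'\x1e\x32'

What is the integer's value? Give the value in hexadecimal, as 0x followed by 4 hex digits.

Big-endian: lowest address holds the most-significant byte.
The bytes are already most-significant first: 0x1E32.

0x1E32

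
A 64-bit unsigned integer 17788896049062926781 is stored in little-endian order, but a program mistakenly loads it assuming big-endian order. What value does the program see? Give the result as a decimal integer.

17788896049062926781 in 64-bit hexadecimal is 0xF6DEDAB4FEBED9BD.
Stored little-endian, the bytes at ascending addresses are BD D9 BE FE B4 DA DE F6.
Read back as big-endian, the last byte is least significant, giving 0xBDD9BEFEB4DADEF6.
0xBDD9BEFEB4DADEF6 = 13680175344279805686.

13680175344279805686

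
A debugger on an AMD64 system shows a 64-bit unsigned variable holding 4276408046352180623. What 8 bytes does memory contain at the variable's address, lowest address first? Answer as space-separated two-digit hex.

4276408046352180623 in hexadecimal, padded to 64 bits, is 0x3B58DA75F571A58F.
Split into bytes (most-significant first): 3B 58 DA 75 F5 71 A5 8F.
In little-endian order the low byte comes first in memory.
So at ascending addresses the bytes are 8F A5 71 F5 75 DA 58 3B.

8F A5 71 F5 75 DA 58 3B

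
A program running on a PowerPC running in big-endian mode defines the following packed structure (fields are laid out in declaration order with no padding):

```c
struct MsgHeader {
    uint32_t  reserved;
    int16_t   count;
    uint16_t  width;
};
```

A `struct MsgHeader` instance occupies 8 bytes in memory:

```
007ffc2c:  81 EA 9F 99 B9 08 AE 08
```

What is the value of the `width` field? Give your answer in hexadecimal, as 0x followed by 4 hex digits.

`width` follows `reserved` (4 B), `count` (2 B), so it starts at offset 4 + 2 = 6 and occupies 2 bytes.
Bytes at offsets 6..7: AE 08.
Big-endian: lowest address holds the most-significant byte.
The bytes are already most-significant first: 0xAE08.

0xAE08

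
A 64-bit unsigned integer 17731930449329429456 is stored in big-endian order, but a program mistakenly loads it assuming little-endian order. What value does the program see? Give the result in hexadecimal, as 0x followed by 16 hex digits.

17731930449329429456 in 64-bit hexadecimal is 0xF61478CBBE369BD0.
Stored big-endian, the bytes at ascending addresses are F6 14 78 CB BE 36 9B D0.
Read back as little-endian, the first byte is least significant, giving 0xD09B36BECB7814F6.

0xD09B36BECB7814F6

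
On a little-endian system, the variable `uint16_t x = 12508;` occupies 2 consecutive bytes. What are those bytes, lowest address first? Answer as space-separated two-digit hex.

12508 in hexadecimal, padded to 16 bits, is 0x30DC.
Split into bytes (most-significant first): 30 DC.
In little-endian order the low byte comes first in memory.
So at ascending addresses the bytes are DC 30.

DC 30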